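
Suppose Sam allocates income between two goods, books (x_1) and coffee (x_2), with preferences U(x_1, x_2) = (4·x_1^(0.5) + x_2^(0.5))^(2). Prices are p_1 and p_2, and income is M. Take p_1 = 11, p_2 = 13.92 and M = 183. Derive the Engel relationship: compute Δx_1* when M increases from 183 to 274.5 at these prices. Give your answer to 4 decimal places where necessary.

MRS = MU_x_1/MU_x_2 = 4·(x_2/x_1)^(0.5). Set equal to p_1/p_2.
Solve for the ratio: x_2/x_1 = [(1/4)·p_1/p_2]^(2).
With the ratio pinned down, the budget gives x_1* = M/(p_1 + p_2·(x_2/x_1)) and x_2* = (x_2/x_1)·x_1*.
Numerically x_2/x_1 = 0.039029, so x_1* = 183/(11 + 13.92·0.039029) = 15.8534.
At M' = 274.5: x_1* = 23.7801. Change: 23.7801 − 15.8534 = 7.9267.

Δx_1* = 7.9267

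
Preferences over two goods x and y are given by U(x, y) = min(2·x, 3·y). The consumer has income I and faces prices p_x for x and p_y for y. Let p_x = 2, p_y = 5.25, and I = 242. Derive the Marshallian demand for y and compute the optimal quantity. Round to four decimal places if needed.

y* = 29.3333

Demand: x*(p_x,p_y,I) = 3·I/(3·p_x + 2·p_y), y* = 2·I/(3·p_x + 2·p_y).
Here 3·2 + 2·5.25 = 16.5, giving y* = 29.3333.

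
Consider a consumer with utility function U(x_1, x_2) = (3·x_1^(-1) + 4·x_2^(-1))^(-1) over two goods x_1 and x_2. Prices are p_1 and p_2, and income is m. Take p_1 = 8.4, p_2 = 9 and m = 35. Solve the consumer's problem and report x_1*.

MU_x_1 ∝ 3·x_1^(-2), MU_x_2 ∝ 4·x_2^(-2), so MRS = (3/4)·(x_2/x_1)^(2) = p_1/p_2.
Solve for the ratio: x_2/x_1 = [(4/3)·p_1/p_2]^(0.5).
With the ratio pinned down, the budget gives x_1* = m/(p_1 + p_2·(x_2/x_1)) and x_2* = (x_2/x_1)·x_1*.
Numerically x_2/x_1 = 1.115547, so x_1* = 35/(8.4 + 9·1.115547) = 1.8981.

x_1* = 1.8981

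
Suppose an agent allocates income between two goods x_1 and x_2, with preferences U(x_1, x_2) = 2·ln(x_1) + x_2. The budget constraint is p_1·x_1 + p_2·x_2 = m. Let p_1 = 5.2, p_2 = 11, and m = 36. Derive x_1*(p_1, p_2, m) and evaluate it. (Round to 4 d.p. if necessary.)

x_1* = 4.2308

At the given prices: x_1* = 2·11/5.2 = 4.2308.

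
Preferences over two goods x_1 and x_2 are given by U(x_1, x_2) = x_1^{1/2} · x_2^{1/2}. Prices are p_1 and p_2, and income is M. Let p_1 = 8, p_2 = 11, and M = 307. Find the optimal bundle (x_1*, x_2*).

Demand: x_1*(p_1,p_2,M) = 0.5·M/p_1 and x_2* = 0.5·M/p_2.
At p_1=8, p_2=11, M=307: x_1* = 0.5·307/8 = 19.1875, x_2* = 13.9545.

x_1* = 19.1875, x_2* = 13.9545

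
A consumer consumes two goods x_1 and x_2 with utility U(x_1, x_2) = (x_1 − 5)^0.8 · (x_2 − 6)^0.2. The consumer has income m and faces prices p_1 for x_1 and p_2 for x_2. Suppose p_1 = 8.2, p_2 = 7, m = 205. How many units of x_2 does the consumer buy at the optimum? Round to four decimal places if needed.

x_2* = 9.4857

Let x_1' = x_1−5, x_2' = x_2−6. MRS = 4·x_2'/x_1' = p_1/p_2.
After buying the subsistence bundle (5, 6), a share 0.8 of the remaining income goes to x_1: x_1* = 5 + 0.8·(m − 5p_1 − 6p_2)/p_1.
Discretionary income = 205 − 5·8.2 − 6·7 = 122; x_2* = 6 + 0.2·122/7 = 9.4857.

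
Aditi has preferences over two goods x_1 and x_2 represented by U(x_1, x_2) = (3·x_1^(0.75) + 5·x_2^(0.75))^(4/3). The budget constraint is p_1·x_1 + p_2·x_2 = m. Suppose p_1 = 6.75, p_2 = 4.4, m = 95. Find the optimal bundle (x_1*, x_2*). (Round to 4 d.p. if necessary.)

x_1* = 0.4877, x_2* = 20.8427

Substitute x_2 = (x_2/x_1)·x_1 into the budget: x_1* = m/(p_1 + p_2·(x_2/x_1)).
Numerically x_2/x_1 = 42.736543, so x_1* = 95/(6.75 + 4.4·42.736543) = 0.4877 and x_2* = 42.736543·0.4877 = 20.8427.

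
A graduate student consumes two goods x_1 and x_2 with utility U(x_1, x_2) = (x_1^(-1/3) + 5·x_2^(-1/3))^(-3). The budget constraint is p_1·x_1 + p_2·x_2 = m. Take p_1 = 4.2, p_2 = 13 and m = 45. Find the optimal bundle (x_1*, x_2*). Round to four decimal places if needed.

x_1* = 1.9713, x_2* = 2.8246

Numerically x_2/x_1 = 1.432871, so x_1* = 45/(4.2 + 13·1.432871) = 1.9713 and x_2* = 1.432871·1.9713 = 2.8246.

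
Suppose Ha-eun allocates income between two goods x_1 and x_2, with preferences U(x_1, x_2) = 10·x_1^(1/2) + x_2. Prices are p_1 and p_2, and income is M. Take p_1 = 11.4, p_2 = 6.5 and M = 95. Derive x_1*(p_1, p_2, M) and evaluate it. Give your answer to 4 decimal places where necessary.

x_1* = 8.1275

Solve: √x_1 = 5·p_2/p_1, so x_1*(p_1,p_2) = (5·p_2/p_1)², and x_2* = (M − p_1·x_1*)/p_2.
Plugging in: x_1* = (5·6.5/11.4)² = 8.1275.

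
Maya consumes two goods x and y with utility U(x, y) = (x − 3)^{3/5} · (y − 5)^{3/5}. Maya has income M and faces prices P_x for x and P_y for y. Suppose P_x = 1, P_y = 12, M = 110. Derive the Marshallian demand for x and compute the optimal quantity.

Substituting into the budget: x* = 3 + 0.5·(M − 3·P_x − 5·P_y)/P_x, and y* = 5 + 0.5·(…)/P_y.
Discretionary income = 110 − 3·1 − 5·12 = 47; x* = 3 + 0.5·47/1 = 26.5.

x* = 26.5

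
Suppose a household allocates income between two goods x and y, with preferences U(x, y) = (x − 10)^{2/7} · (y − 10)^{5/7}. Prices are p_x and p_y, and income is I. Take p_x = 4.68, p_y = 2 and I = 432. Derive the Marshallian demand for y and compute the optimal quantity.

After buying the subsistence bundle (10, 10), a share 2/7 of the remaining income goes to x: x* = 10 + 2/7·(I − 10p_x − 10p_y)/p_x.
Discretionary income = 432 − 10·4.68 − 10·2 = 365.2; y* = 10 + 5/7·365.2/2 = 140.4286.

y* = 140.4286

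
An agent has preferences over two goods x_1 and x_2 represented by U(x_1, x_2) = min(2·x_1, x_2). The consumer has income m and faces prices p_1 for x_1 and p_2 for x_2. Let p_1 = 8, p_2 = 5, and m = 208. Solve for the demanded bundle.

x_1* = 11.5556, x_2* = 23.1111

Demand: x_1*(p_1,p_2,m) = m/(p_1 + 2·p_2), x_2* = 2·m/(p_1 + 2·p_2).
Here 8 + 2·5 = 18, giving x_1* = 11.5556 and x_2* = 23.1111.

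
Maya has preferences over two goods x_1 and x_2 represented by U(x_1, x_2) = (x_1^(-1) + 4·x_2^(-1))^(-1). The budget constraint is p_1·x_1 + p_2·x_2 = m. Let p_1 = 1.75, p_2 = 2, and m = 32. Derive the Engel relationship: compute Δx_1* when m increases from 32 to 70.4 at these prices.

MU_x_1 ∝ x_1^(-2), MU_x_2 ∝ 4·x_2^(-2), so MRS = (1/4)·(x_2/x_1)^(2) = p_1/p_2.
Solve for the ratio: x_2/x_1 = [4·p_1/p_2]^(0.5).
Substitute x_2 = (x_2/x_1)·x_1 into the budget: x_1* = m/(p_1 + p_2·(x_2/x_1)).
Numerically x_2/x_1 = 1.870829, so x_1* = 32/(1.75 + 2·1.870829) = 5.827.
At m' = 70.4: x_1* = 12.8194. Change: 12.8194 − 5.827 = 6.9924.

Δx_1* = 6.9924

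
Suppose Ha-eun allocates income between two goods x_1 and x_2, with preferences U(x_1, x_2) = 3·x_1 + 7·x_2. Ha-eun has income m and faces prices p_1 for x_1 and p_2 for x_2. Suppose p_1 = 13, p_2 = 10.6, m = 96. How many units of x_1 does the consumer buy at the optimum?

Linear utility — the consumer picks whichever good has higher MU/price: 3/13 = 0.2308 vs 7/10.6 = 0.6604.
x_2 gives more utility per dollar, so spend all income on x_2: x_2* = m/p_2, x_1* = 0.
Numerically: x_1* = 0, x_2* = 9.0566.

x_1* = 0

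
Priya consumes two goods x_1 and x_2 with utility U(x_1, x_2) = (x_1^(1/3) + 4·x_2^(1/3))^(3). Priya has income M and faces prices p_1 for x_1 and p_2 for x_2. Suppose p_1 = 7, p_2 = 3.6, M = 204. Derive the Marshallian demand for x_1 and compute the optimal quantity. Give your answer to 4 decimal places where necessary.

With the ratio pinned down, the budget gives x_1* = M/(p_1 + p_2·(x_2/x_1)) and x_2* = (x_2/x_1)·x_1*.
Numerically x_2/x_1 = 21.691186, so x_1* = 204/(7 + 3.6·21.691186) = 2.3975.

x_1* = 2.3975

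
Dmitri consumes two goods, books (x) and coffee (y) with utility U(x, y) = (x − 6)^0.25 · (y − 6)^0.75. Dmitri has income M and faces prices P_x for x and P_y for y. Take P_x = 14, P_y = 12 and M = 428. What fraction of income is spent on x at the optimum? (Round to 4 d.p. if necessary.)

After buying the subsistence bundle (6, 6), a share 0.25 of the remaining income goes to x: x* = 6 + 0.25·(M − 6P_x − 6P_y)/P_x.
Discretionary income = 428 − 6·14 − 6·12 = 272; x* = 6 + 0.25·272/14 = 10.8571; y* = 6 + 0.75·272/12 = 23.
Expenditure on x: 14·10.8571 = 152; share = 0.3551.

share on x = 0.3551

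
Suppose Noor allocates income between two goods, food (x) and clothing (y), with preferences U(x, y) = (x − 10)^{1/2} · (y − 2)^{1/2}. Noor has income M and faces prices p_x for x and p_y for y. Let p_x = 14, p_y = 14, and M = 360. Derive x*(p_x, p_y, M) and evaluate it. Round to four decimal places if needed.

x* = 16.8571

Discretionary income = 360 − 10·14 − 2·14 = 192; x* = 10 + 0.5·192/14 = 16.8571.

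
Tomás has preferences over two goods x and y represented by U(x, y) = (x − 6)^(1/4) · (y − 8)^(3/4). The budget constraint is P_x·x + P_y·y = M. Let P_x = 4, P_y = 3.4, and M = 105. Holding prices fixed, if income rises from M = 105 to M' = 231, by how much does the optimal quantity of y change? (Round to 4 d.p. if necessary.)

Δy* = 27.7941

This is Cobb-Douglas in (x−6, y−8): tangency gives 0.25·P_y·(y−8) = 0.75·P_x·(x−6).
Substituting into the budget: x* = 6 + 0.25·(M − 6·P_x − 8·P_y)/P_x, and y* = 8 + 0.75·(…)/P_y.
Discretionary income = 105 − 6·4 − 8·3.4 = 53.8; y* = 8 + 0.75·53.8/3.4 = 19.8676.
At M' = 231: y* = 47.6618. Change: 47.6618 − 19.8676 = 27.7941.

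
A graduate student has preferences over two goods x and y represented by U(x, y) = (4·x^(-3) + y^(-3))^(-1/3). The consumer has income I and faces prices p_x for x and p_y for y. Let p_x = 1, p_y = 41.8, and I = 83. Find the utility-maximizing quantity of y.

From the CES first-order condition, 4·(y/x)^(4) = p_x/p_y.
Solve for the ratio: y/x = [(1/4)·p_x/p_y]^(0.25).
With the ratio pinned down, the budget gives x* = I/(p_x + p_y·(y/x)) and y* = (y/x)·x*.
Numerically y/x = 0.278094, so x* = 83/(1 + 41.8·0.278094) = 6.5746 and y* = 0.278094·6.5746 = 1.8284.

y* = 1.8284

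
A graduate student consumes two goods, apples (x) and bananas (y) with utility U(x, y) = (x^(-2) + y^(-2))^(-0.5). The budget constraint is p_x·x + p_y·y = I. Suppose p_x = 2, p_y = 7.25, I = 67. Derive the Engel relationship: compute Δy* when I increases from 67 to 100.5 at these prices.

Δy* = 3.2454

From the CES first-order condition, (y/x)^(3) = p_x/p_y.
Hence y/x = (p_x/p_y)^(1/(3)), i.e. raised to the 1/3 power.
Substitute y = (y/x)·x into the budget: x* = I/(p_x + p_y·(y/x)).
Numerically y/x = 0.650975, so x* = 67/(2 + 7.25·0.650975) = 9.9709 and y* = 0.650975·9.9709 = 6.4908.
At I' = 100.5: y* = 9.7362. Change: 9.7362 − 6.4908 = 3.2454.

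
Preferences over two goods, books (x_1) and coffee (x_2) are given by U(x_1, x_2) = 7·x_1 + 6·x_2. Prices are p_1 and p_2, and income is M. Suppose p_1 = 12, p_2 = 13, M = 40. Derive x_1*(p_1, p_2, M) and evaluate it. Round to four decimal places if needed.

Linear utility — the consumer picks whichever good has higher MU/price: 7/12 = 0.5833 vs 6/13 = 0.4615.
x_1 gives more utility per dollar, so spend all income on x_1: x_1* = M/p_1, x_2* = 0.
Numerically: x_1* = 3.3333, x_2* = 0.

x_1* = 3.3333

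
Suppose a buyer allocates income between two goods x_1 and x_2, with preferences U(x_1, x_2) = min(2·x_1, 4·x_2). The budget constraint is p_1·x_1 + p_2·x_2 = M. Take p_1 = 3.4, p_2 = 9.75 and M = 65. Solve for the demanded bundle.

x_1* = 7.855, x_2* = 3.9275

Demand: x_1*(p_1,p_2,M) = 4·M/(4·p_1 + 2·p_2), x_2* = 2·M/(4·p_1 + 2·p_2).
Here 4·3.4 + 2·9.75 = 33.1, giving x_1* = 7.855 and x_2* = 3.9275.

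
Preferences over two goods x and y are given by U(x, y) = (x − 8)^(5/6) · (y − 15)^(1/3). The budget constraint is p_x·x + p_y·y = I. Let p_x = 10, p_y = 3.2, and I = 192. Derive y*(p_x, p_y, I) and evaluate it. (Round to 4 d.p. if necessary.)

y* = 20.7143

Let x' = x−8, y' = y−15. MRS = (5/2)·y'/x' = p_x/p_y.
After buying the subsistence bundle (8, 15), a share 5/7 of the remaining income goes to x: x* = 8 + 5/7·(I − 8p_x − 15p_y)/p_x.
Discretionary income = 192 − 8·10 − 15·3.2 = 64; y* = 15 + 2/7·64/3.2 = 20.7143.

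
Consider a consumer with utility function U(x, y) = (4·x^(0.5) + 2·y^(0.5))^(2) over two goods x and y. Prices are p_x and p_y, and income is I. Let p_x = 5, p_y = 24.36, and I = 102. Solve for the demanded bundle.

x* = 19.4043, y* = 0.2044

MU_x ∝ 4·x^(-0.5), MU_y ∝ 2·y^(-0.5), so MRS = 2·(y/x)^(0.5) = p_x/p_y.
Hence y/x = ((1/2)·p_x/p_y)^(1/(0.5)), i.e. raised to the 2 power.
With the ratio pinned down, the budget gives x* = I/(p_x + p_y·(y/x)) and y* = (y/x)·x*.
Numerically y/x = 0.010532, so x* = 102/(5 + 24.36·0.010532) = 19.4043 and y* = 0.010532·19.4043 = 0.2044.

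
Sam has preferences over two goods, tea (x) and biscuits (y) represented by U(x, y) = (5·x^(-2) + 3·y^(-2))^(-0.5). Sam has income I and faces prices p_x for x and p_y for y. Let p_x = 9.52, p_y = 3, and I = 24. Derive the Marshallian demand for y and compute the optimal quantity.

MU_x ∝ 5·x^(-3), MU_y ∝ 3·y^(-3), so MRS = (5/3)·(y/x)^(3) = p_x/p_y.
Solve for the ratio: y/x = [(3/5)·p_x/p_y]^(1/3).
With the ratio pinned down, the budget gives x* = I/(p_x + p_y·(y/x)) and y* = (y/x)·x*.
Numerically y/x = 1.239431, so x* = 24/(9.52 + 3·1.239431) = 1.8129 and y* = 1.239431·1.8129 = 2.247.

y* = 2.247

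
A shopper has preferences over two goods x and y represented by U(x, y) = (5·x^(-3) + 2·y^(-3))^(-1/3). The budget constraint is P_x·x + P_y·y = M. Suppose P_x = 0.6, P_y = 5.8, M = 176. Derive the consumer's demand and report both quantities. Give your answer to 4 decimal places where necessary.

MRS = MU_x/MU_y = (5/2)·(y/x)^(4). Set equal to P_x/P_y.
Hence y/x = ((2/5)·P_x/P_y)^(1/(4)), i.e. raised to the 0.25 power.
Substitute y = (y/x)·x into the budget: x* = M/(P_x + P_y·(y/x)).
Numerically y/x = 0.45102, so x* = 176/(0.6 + 5.8·0.45102) = 54.7278 and y* = 0.45102·54.7278 = 24.6833.

x* = 54.7278, y* = 24.6833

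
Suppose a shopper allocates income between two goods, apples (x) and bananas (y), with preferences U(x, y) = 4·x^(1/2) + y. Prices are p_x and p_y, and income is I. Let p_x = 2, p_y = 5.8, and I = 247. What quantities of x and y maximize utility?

x* = 33.64, y* = 30.9862

Set MRS = p_x/p_y: 2·x^(−1/2) = p_x/p_y.
Thus x* = (2·p_y/p_x)² — independent of I — with the rest of income spent on y.
Plugging in: x* = (2·5.8/2)² = 33.64, y* = 30.9862.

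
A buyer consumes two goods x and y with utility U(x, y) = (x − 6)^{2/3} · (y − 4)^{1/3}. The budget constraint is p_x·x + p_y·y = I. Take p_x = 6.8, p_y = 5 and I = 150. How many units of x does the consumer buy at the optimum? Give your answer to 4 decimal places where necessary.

x* = 14.7451

Substituting into the budget: x* = 6 + 2/3·(I − 6·p_x − 4·p_y)/p_x, and y* = 4 + 1/3·(…)/p_y.
Discretionary income = 150 − 6·6.8 − 4·5 = 89.2; x* = 6 + 2/3·89.2/6.8 = 14.7451.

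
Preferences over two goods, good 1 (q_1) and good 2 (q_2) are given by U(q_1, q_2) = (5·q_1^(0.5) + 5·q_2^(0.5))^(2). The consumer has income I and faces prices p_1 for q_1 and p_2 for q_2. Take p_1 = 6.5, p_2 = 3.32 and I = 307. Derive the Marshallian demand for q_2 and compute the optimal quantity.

q_2* = 61.2072

MU_q_1 ∝ 5·q_1^(-0.5), MU_q_2 ∝ 5·q_2^(-0.5), so MRS = (q_2/q_1)^(0.5) = p_1/p_2.
Solve for the ratio: q_2/q_1 = [p_1/p_2]^(2).
With the ratio pinned down, the budget gives q_1* = I/(p_1 + p_2·(q_2/q_1)) and q_2* = (q_2/q_1)·q_1*.
Numerically q_2/q_1 = 3.833103, so q_1* = 307/(6.5 + 3.32·3.833103) = 15.968 and q_2* = 3.833103·15.968 = 61.2072.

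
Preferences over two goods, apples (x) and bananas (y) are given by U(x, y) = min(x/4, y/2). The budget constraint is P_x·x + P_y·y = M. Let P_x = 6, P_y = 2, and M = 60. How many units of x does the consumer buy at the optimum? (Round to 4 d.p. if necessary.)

x* = 8.5714

Here 4·6 + 2·2 = 28, giving x* = 8.5714.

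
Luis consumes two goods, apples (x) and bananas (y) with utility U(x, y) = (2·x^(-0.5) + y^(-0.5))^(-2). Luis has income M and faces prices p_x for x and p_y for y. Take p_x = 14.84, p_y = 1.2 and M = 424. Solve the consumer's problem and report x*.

x* = 22.4545

MU_x ∝ 2·x^(-1.5), MU_y ∝ y^(-1.5), so MRS = 2·(y/x)^(1.5) = p_x/p_y.
Solve for the ratio: y/x = [(1/2)·p_x/p_y]^(2/3).
With the ratio pinned down, the budget gives x* = M/(p_x + p_y·(y/x)) and y* = (y/x)·x*.
Numerically y/x = 3.368851, so x* = 424/(14.84 + 1.2·3.368851) = 22.4545.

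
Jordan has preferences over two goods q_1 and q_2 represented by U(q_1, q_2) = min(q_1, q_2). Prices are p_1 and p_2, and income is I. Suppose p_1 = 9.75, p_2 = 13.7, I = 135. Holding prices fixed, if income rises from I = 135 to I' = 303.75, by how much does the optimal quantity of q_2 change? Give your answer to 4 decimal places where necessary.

Δq_2* = 7.1962

Leontief preferences: the optimum is at the kink where q_1/1 = q_2/1, i.e. q_2 = q_1.
Budget: p_1·q_1 + p_2·q_1 = I, so (p_1 + p_2)·q_1 = I.
Demand: q_1*(p_1,p_2,I) = I/(p_1 + p_2), q_2* = I/(p_1 + p_2).
Here 9.75 + 13.7 = 23.45, giving q_2* = 5.7569.
At I' = 303.75: q_2* = 12.9531. Change: 12.9531 − 5.7569 = 7.1962.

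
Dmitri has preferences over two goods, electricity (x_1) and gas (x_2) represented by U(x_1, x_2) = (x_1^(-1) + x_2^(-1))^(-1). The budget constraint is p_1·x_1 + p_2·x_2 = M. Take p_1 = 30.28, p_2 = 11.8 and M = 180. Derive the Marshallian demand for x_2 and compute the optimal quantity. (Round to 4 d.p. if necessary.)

MU_x_1 ∝ x_1^(-2), MU_x_2 ∝ x_2^(-2), so MRS = (x_2/x_1)^(2) = p_1/p_2.
Solve for the ratio: x_2/x_1 = [p_1/p_2]^(0.5).
Substitute x_2 = (x_2/x_1)·x_1 into the budget: x_1* = M/(p_1 + p_2·(x_2/x_1)).
Numerically x_2/x_1 = 1.601906, so x_1* = 180/(30.28 + 11.8·1.601906) = 3.6598 and x_2* = 1.601906·3.6598 = 5.8627.

x_2* = 5.8627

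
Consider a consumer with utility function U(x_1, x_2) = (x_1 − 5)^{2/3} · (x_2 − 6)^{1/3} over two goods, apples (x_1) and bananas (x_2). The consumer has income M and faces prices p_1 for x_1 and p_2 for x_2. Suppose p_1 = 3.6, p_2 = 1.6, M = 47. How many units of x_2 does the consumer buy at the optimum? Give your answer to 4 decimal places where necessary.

Let x_1' = x_1−5, x_2' = x_2−6. MRS = 2·x_2'/x_1' = p_1/p_2.
Substituting into the budget: x_1* = 5 + 2/3·(M − 5·p_1 − 6·p_2)/p_1, and x_2* = 6 + 1/3·(…)/p_2.
Discretionary income = 47 − 5·3.6 − 6·1.6 = 19.4; x_2* = 6 + 1/3·19.4/1.6 = 10.0417.

x_2* = 10.0417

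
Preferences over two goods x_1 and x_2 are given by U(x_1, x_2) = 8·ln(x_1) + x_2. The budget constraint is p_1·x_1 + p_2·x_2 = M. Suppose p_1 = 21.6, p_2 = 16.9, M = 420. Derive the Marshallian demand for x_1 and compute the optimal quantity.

MU_x_1 = 8/x_1, MU_x_2 = 1. Tangency: 8/x_1 = p_1/p_2.
So x_1*(p_1,p_2) = 8·p_2/p_1, independent of income; and x_2* = (M − 8·p_2)/p_2.
At the given prices: x_1* = 8·16.9/21.6 = 6.2593.

x_1* = 6.2593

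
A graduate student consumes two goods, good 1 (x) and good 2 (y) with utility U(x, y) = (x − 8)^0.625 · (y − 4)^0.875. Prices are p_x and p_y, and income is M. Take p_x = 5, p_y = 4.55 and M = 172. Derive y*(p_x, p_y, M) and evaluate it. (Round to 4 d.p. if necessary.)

MRS = (5/7)·(y−4)/(x−8). Tangency with p_x/p_y gives y−4 = (7/5)·(p_x/p_y)·(x−8).
Substituting into the budget: x* = 8 + 5/12·(M − 8·p_x − 4·p_y)/p_x, and y* = 4 + 7/12·(…)/p_y.
Discretionary income = 172 − 8·5 − 4·4.55 = 113.8; y* = 4 + 7/12·113.8/4.55 = 18.5897.

y* = 18.5897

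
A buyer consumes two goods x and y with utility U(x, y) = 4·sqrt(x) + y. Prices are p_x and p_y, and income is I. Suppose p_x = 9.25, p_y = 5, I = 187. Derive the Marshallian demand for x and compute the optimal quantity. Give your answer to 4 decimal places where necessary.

x* = 1.1687

MU_x = 2/√x, MU_y = 1. Tangency: 2/√x = p_x/p_y.
Thus x* = (2·p_y/p_x)² — independent of I — with the rest of income spent on y.
Plugging in: x* = (2·5/9.25)² = 1.1687.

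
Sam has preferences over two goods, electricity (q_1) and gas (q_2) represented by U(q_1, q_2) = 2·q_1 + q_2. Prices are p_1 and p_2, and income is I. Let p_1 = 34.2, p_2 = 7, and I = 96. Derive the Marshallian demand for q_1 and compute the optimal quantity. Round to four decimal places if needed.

q_1* = 0

Perfect substitutes: compare marginal utility per dollar. 2/p_1 vs 1/p_2 → 0.0585 vs 0.1429.
q_2 gives more utility per dollar, so spend all income on q_2: q_2* = I/p_2, q_1* = 0.
Numerically: q_1* = 0, q_2* = 13.7143.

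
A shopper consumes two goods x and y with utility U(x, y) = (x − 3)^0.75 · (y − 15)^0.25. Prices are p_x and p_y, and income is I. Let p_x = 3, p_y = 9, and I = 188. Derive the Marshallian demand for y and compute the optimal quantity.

y* = 16.2222

Let x' = x−3, y' = y−15. MRS = 3·y'/x' = p_x/p_y.
Substituting into the budget: x* = 3 + 0.75·(I − 3·p_x − 15·p_y)/p_x, and y* = 15 + 0.25·(…)/p_y.
Discretionary income = 188 − 3·3 − 15·9 = 44; y* = 15 + 0.25·44/9 = 16.2222.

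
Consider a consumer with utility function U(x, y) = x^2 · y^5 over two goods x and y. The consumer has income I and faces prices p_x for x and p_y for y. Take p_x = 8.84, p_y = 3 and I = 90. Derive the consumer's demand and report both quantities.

x* = 2.9089, y* = 21.4286

Tangency: MRS = (2/5)·y/x = p_x/p_y.
So 2·p_y·y = 5·p_x·x; combined with the budget, a share 2/7 of income goes to x.
Demand: x*(p_x,p_y,I) = 2/7·I/p_x and y* = 5/7·I/p_y.
At p_x=8.84, p_y=3, I=90: x* = 2/7·90/8.84 = 2.9089, y* = 21.4286.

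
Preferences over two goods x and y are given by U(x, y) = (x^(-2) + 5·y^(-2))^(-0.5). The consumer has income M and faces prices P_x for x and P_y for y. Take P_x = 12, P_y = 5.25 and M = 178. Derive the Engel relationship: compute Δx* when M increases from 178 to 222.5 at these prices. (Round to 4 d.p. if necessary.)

From the CES first-order condition, (1/5)·(y/x)^(3) = P_x/P_y.
Hence y/x = (5·P_x/P_y)^(1/(3)), i.e. raised to the 1/3 power.
With the ratio pinned down, the budget gives x* = M/(P_x + P_y·(y/x)) and y* = (y/x)·x*.
Numerically y/x = 2.252496, so x* = 178/(12 + 5.25·2.252496) = 7.471.
At M' = 222.5: x* = 9.3387. Change: 9.3387 − 7.471 = 1.8677.

Δx* = 1.8677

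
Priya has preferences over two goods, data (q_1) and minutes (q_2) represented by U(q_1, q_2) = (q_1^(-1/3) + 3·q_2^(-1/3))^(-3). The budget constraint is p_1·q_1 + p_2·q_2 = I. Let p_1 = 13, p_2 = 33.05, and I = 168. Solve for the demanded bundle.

From the CES first-order condition, (1/3)·(q_2/q_1)^(4/3) = p_1/p_2.
Hence q_2/q_1 = (3·p_1/p_2)^(1/(4/3)), i.e. raised to the 0.75 power.
With the ratio pinned down, the budget gives q_1* = I/(p_1 + p_2·(q_2/q_1)) and q_2* = (q_2/q_1)·q_1*.
Numerically q_2/q_1 = 1.132191, so q_1* = 168/(13 + 33.05·1.132191) = 3.3321 and q_2* = 1.132191·3.3321 = 3.7726.

q_1* = 3.3321, q_2* = 3.7726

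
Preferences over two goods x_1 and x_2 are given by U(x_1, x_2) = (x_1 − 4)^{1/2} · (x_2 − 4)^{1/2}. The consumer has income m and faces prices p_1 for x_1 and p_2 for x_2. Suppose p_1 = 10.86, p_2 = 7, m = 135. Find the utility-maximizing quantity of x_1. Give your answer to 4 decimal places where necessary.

MRS = (x_2−4)/(x_1−4). Tangency with p_1/p_2 gives x_2−4 = (p_1/p_2)·(x_1−4).
After buying the subsistence bundle (4, 4), a share 0.5 of the remaining income goes to x_1: x_1* = 4 + 0.5·(m − 4p_1 − 4p_2)/p_1.
Discretionary income = 135 − 4·10.86 − 4·7 = 63.56; x_1* = 4 + 0.5·63.56/10.86 = 6.9263.

x_1* = 6.9263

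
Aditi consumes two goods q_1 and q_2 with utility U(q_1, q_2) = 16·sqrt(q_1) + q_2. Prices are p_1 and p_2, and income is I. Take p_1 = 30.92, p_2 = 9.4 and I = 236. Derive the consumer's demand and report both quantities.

MU_q_1 = 8/√q_1, MU_q_2 = 1. Tangency: 8/√q_1 = p_1/p_2.
Solve: √q_1 = 8·p_2/p_1, so q_1*(p_1,p_2) = (8·p_2/p_1)², and q_2* = (I − p_1·q_1*)/p_2.
Plugging in: q_1* = (8·9.4/30.92)² = 5.915, q_2* = 5.6497.

q_1* = 5.915, q_2* = 5.6497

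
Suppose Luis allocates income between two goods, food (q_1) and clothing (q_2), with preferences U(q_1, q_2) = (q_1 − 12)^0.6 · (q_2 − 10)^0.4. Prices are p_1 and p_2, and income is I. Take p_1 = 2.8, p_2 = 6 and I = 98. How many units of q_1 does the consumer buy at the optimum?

This is Cobb-Douglas in (q_1−12, q_2−10): tangency gives 0.6·p_2·(q_2−10) = 0.4·p_1·(q_1−12).
Substituting into the budget: q_1* = 12 + 0.6·(I − 12·p_1 − 10·p_2)/p_1, and q_2* = 10 + 0.4·(…)/p_2.
Discretionary income = 98 − 12·2.8 − 10·6 = 4.4; q_1* = 12 + 0.6·4.4/2.8 = 12.9429.

q_1* = 12.9429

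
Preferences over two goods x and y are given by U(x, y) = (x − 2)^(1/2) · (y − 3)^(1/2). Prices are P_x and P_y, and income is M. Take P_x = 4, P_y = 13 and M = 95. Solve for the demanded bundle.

x* = 8, y* = 4.8462

Substituting into the budget: x* = 2 + 0.5·(M − 2·P_x − 3·P_y)/P_x, and y* = 3 + 0.5·(…)/P_y.
Discretionary income = 95 − 2·4 − 3·13 = 48; x* = 2 + 0.5·48/4 = 8; y* = 3 + 0.5·48/13 = 4.8462.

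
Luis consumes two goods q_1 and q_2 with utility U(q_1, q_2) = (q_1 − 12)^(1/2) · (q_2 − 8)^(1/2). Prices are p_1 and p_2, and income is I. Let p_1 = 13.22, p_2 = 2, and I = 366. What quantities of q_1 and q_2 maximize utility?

q_1* = 19.2375, q_2* = 55.84

Discretionary income = 366 − 12·13.22 − 8·2 = 191.36; q_1* = 12 + 0.5·191.36/13.22 = 19.2375; q_2* = 8 + 0.5·191.36/2 = 55.84.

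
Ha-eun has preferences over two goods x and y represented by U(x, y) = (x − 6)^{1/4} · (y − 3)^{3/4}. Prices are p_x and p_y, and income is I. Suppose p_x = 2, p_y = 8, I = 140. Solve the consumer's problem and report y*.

Substituting into the budget: x* = 6 + 0.25·(I − 6·p_x − 3·p_y)/p_x, and y* = 3 + 0.75·(…)/p_y.
Discretionary income = 140 − 6·2 − 3·8 = 104; y* = 3 + 0.75·104/8 = 12.75.

y* = 12.75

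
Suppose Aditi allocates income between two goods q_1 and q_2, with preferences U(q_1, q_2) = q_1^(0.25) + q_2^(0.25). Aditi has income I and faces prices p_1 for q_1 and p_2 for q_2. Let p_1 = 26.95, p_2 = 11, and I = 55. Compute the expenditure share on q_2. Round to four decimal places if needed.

With the ratio pinned down, the budget gives q_1* = I/(p_1 + p_2·(q_2/q_1)) and q_2* = (q_2/q_1)·q_1*.
Numerically q_2/q_1 = 3.302844, so q_1* = 55/(26.95 + 11·3.302844) = 0.8691 and q_2* = 3.302844·0.8691 = 2.8706.
Expenditure on q_2: 11·2.8706 = 31.5768; share = 0.5741.

share on q_2 = 0.5741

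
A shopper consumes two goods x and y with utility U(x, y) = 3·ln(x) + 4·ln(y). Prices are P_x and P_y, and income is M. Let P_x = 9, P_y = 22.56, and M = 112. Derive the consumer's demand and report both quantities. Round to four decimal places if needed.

MU_x/MU_y = (3·y)/(4·x); tangency sets this equal to P_x/P_y.
Rearranging, P_y·y = (4/3)·P_x·x. Substituting into the budget gives P_x·x·(1 + (4/3)) = M.
Demand: x*(P_x,P_y,M) = 3/7·M/P_x and y* = 4/7·M/P_y.
At P_x=9, P_y=22.56, M=112: x* = 3/7·112/9 = 5.3333, y* = 2.8369.

x* = 5.3333, y* = 2.8369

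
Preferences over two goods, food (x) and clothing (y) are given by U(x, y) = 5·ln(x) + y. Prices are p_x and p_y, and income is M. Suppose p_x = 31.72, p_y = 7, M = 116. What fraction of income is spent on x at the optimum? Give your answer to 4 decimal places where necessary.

share on x = 0.3017

So x*(p_x,p_y) = 5·p_y/p_x, independent of income; and y* = (M − 5·p_y)/p_y.
At the given prices: x* = 5·7/31.72 = 1.1034, and y* = 11.5714.
Expenditure on x: 31.72·1.1034 = 35; share = 0.3017.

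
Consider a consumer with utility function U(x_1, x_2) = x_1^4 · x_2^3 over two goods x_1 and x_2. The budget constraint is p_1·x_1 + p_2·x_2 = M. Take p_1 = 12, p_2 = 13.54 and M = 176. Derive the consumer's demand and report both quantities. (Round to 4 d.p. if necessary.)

The MRS is (4/3)·x_2/x_1. Set MRS = p_1/p_2.
So 4·p_2·x_2 = 3·p_1·x_1; combined with the budget, a share 4/7 of income goes to x_1.
Demand: x_1*(p_1,p_2,M) = 4/7·M/p_1 and x_2* = 3/7·M/p_2.
At p_1=12, p_2=13.54, M=176: x_1* = 4/7·176/12 = 8.381, x_2* = 5.5708.

x_1* = 8.381, x_2* = 5.5708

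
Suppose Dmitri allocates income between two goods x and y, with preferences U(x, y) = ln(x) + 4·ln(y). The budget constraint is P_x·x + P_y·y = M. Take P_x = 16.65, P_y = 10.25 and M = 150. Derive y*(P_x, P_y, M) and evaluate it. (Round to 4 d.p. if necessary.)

y* = 11.7073

Tangency: MRS = (1/4)·y/x = P_x/P_y.
So P_y·y = 4·P_x·x; combined with the budget, a share 0.2 of income goes to x.
Demand: x*(P_x,P_y,M) = 0.2·M/P_x and y* = 0.8·M/P_y.
At P_x=16.65, P_y=10.25, M=150: y* = 0.8·150/10.25 = 11.7073.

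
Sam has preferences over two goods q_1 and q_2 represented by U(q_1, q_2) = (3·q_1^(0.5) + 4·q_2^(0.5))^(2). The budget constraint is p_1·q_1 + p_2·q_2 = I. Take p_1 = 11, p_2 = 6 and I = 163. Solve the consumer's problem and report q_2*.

q_2* = 20.7884

MU_q_1 ∝ 3·q_1^(-0.5), MU_q_2 ∝ 4·q_2^(-0.5), so MRS = (3/4)·(q_2/q_1)^(0.5) = p_1/p_2.
Solve for the ratio: q_2/q_1 = [(4/3)·p_1/p_2]^(2).
Substitute q_2 = (q_2/q_1)·q_1 into the budget: q_1* = I/(p_1 + p_2·(q_2/q_1)).
Numerically q_2/q_1 = 5.975309, so q_1* = 163/(11 + 6·5.975309) = 3.4791 and q_2* = 5.975309·3.4791 = 20.7884.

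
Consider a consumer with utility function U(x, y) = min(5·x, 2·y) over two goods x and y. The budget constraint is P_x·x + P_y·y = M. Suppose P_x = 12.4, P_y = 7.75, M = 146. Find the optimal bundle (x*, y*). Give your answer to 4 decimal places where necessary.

With perfect complements, no substitution: consume in ratio x:y = 2:5.
Budget: P_x·x + P_y·(5/2)·x = M, so (2·P_x + 5·P_y)·x = 2·M.
Demand: x*(P_x,P_y,M) = 2·M/(2·P_x + 5·P_y), y* = 5·M/(2·P_x + 5·P_y).
Here 2·12.4 + 5·7.75 = 63.55, giving x* = 4.5948 and y* = 11.487.

x* = 4.5948, y* = 11.487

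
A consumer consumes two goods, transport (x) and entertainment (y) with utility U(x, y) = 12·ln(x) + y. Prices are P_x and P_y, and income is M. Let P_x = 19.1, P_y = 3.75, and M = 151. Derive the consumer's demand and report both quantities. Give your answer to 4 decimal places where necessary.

At the given prices: x* = 12·3.75/19.1 = 2.356, and y* = 28.2667.

x* = 2.356, y* = 28.2667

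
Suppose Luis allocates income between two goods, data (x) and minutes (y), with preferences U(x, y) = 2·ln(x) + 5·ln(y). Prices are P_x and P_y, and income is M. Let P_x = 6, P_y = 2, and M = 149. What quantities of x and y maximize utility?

Tangency: MRS = (2/5)·y/x = P_x/P_y.
So 2·P_y·y = 5·P_x·x; combined with the budget, a share 2/7 of income goes to x.
Demand: x*(P_x,P_y,M) = 2/7·M/P_x and y* = 5/7·M/P_y.
At P_x=6, P_y=2, M=149: x* = 2/7·149/6 = 7.0952, y* = 53.2143.

x* = 7.0952, y* = 53.2143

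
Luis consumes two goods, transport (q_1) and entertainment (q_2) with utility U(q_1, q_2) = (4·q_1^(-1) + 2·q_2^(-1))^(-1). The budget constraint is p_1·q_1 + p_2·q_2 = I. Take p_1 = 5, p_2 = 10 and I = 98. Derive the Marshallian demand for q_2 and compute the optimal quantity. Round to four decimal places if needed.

q_2* = 4.9

MU_q_1 ∝ 4·q_1^(-2), MU_q_2 ∝ 2·q_2^(-2), so MRS = 2·(q_2/q_1)^(2) = p_1/p_2.
Solve for the ratio: q_2/q_1 = [(1/2)·p_1/p_2]^(0.5).
Substitute q_2 = (q_2/q_1)·q_1 into the budget: q_1* = I/(p_1 + p_2·(q_2/q_1)).
Numerically q_2/q_1 = 0.5, so q_1* = 98/(5 + 10·0.5) = 9.8 and q_2* = 0.5·9.8 = 4.9.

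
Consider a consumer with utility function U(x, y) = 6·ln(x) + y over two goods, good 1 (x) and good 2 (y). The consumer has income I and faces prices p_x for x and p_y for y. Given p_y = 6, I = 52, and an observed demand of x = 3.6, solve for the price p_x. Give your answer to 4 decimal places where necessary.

p_x = 10

MU_x = 6/x, MU_y = 1. Tangency: 6/x = p_x/p_y.
So x*(p_x,p_y) = 6·p_y/p_x, independent of income; and y* = (I − 6·p_y)/p_y.
Set x* = 3.6 in the demand function and solve for p_x: p_x = 10.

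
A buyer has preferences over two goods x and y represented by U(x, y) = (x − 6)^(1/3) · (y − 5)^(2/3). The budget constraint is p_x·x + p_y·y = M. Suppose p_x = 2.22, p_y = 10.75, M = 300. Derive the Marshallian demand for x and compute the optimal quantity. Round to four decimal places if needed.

x* = 40.9745

MRS = (1/2)·(y−5)/(x−6). Tangency with p_x/p_y gives y−5 = 2·(p_x/p_y)·(x−6).
After buying the subsistence bundle (6, 5), a share 1/3 of the remaining income goes to x: x* = 6 + 1/3·(M − 6p_x − 5p_y)/p_x.
Discretionary income = 300 − 6·2.22 − 5·10.75 = 232.93; x* = 6 + 1/3·232.93/2.22 = 40.9745.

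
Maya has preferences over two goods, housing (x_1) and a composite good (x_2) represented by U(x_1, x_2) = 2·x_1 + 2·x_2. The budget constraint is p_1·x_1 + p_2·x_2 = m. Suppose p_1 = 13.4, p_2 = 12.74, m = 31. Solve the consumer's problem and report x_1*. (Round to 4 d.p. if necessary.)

x_1* = 0

Perfect substitutes: compare marginal utility per dollar. 2/p_1 vs 2/p_2 → 0.1493 vs 0.157.
x_2 gives more utility per dollar, so spend all income on x_2: x_2* = m/p_2, x_1* = 0.
Numerically: x_1* = 0, x_2* = 2.4333.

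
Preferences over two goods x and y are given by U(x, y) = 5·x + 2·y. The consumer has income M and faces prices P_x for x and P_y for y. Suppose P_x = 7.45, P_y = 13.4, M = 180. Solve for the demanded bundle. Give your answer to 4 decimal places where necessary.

x* = 24.1611, y* = 0

Perfect substitutes: compare marginal utility per dollar. 5/P_x vs 2/P_y → 0.6711 vs 0.1493.
x gives more utility per dollar, so spend all income on x: x* = M/P_x, y* = 0.
Numerically: x* = 24.1611, y* = 0.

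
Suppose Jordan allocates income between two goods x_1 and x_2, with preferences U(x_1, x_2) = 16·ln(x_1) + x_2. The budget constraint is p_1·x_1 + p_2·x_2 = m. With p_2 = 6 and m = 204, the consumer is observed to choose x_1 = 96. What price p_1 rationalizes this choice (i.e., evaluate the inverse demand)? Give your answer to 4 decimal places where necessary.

Set MRS = p_1/p_2: (16/x_1)/1 = p_1/p_2.
So x_1*(p_1,p_2) = 16·p_2/p_1, independent of income; and x_2* = (m − 16·p_2)/p_2.
Set x_1* = 96 in the demand function and solve for p_1: p_1 = 1.

p_1 = 1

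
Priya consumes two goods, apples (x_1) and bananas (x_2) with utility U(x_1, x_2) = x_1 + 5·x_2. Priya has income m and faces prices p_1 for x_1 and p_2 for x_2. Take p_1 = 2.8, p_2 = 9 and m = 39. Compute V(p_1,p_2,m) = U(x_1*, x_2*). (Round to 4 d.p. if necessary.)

V = 21.6667

Perfect substitutes: compare marginal utility per dollar. 1/p_1 vs 5/p_2 → 0.3571 vs 0.5556.
x_2 gives more utility per dollar, so spend all income on x_2: x_2* = m/p_2, x_1* = 0.
Numerically: x_1* = 0, x_2* = 4.3333.
Utility at the optimum: U(0, 4.3333) = 21.6667.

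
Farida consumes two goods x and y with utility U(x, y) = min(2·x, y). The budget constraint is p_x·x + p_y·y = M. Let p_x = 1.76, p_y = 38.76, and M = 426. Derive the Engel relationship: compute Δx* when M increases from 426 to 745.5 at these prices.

Leontief preferences: the optimum is at the kink where x/1 = y/2, i.e. y = 2·x.
Budget: p_x·x + p_y·2·x = M, so (p_x + 2·p_y)·x = M.
Demand: x*(p_x,p_y,M) = M/(p_x + 2·p_y), y* = 2·M/(p_x + 2·p_y).
Here 1.76 + 2·38.76 = 79.28, giving x* = 5.3734.
At M' = 745.5: x* = 9.4034. Change: 9.4034 − 5.3734 = 4.03.

Δx* = 4.03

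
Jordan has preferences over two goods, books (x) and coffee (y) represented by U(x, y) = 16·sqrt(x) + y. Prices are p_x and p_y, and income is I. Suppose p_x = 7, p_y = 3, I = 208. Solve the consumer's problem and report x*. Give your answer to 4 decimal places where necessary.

Plugging in: x* = (8·3/7)² = 11.7551.

x* = 11.7551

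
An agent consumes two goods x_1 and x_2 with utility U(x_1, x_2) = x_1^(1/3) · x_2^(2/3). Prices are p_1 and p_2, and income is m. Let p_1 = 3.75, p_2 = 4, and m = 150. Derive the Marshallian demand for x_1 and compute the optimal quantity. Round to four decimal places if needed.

x_1* = 13.3333

The MRS is (1/2)·x_2/x_1. Set MRS = p_1/p_2.
So 1/3·p_2·x_2 = 2/3·p_1·x_1; combined with the budget, a share 1/3 of income goes to x_1.
Demand: x_1*(p_1,p_2,m) = 1/3·m/p_1 and x_2* = 2/3·m/p_2.
At p_1=3.75, p_2=4, m=150: x_1* = 1/3·150/3.75 = 13.3333.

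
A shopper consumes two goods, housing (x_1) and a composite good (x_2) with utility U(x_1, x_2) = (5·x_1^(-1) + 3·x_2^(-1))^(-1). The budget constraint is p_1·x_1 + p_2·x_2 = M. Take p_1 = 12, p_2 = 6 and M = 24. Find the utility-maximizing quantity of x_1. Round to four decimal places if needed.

x_1* = 1.2922

MRS = MU_x_1/MU_x_2 = (5/3)·(x_2/x_1)^(2). Set equal to p_1/p_2.
Hence x_2/x_1 = ((3/5)·p_1/p_2)^(1/(2)), i.e. raised to the 0.5 power.
With the ratio pinned down, the budget gives x_1* = M/(p_1 + p_2·(x_2/x_1)) and x_2* = (x_2/x_1)·x_1*.
Numerically x_2/x_1 = 1.095445, so x_1* = 24/(12 + 6·1.095445) = 1.2922.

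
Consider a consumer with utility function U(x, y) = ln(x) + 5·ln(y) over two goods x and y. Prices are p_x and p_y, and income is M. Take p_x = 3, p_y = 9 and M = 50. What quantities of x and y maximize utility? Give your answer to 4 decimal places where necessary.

Tangency: MRS = (1/5)·y/x = p_x/p_y.
Rearranging, p_y·y = 5·p_x·x. Substituting into the budget gives p_x·x·(1 + 5) = M.
Demand: x*(p_x,p_y,M) = 1/6·M/p_x and y* = 5/6·M/p_y.
At p_x=3, p_y=9, M=50: x* = 1/6·50/3 = 2.7778, y* = 4.6296.

x* = 2.7778, y* = 4.6296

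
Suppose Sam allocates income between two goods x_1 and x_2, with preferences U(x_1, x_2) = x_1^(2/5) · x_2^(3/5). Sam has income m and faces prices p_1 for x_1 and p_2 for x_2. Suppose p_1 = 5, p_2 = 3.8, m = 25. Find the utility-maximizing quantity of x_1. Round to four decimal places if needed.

x_1* = 2

MU_x_1/MU_x_2 = (0.4·x_2)/(0.6·x_1); tangency sets this equal to p_1/p_2.
So 0.4·p_2·x_2 = 0.6·p_1·x_1; combined with the budget, a share 0.4 of income goes to x_1.
Demand: x_1*(p_1,p_2,m) = 0.4·m/p_1 and x_2* = 0.6·m/p_2.
At p_1=5, p_2=3.8, m=25: x_1* = 0.4·25/5 = 2.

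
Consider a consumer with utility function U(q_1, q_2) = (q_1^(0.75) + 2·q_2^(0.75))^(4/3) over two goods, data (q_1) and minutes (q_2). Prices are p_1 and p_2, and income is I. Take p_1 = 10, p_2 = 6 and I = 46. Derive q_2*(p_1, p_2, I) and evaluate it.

q_2* = 7.5645

MU_q_1 ∝ q_1^(-0.25), MU_q_2 ∝ 2·q_2^(-0.25), so MRS = (1/2)·(q_2/q_1)^(0.25) = p_1/p_2.
Solve for the ratio: q_2/q_1 = [2·p_1/p_2]^(4).
Substitute q_2 = (q_2/q_1)·q_1 into the budget: q_1* = I/(p_1 + p_2·(q_2/q_1)).
Numerically q_2/q_1 = 123.45679, so q_1* = 46/(10 + 6·123.45679) = 0.0613 and q_2* = 123.45679·0.0613 = 7.5645.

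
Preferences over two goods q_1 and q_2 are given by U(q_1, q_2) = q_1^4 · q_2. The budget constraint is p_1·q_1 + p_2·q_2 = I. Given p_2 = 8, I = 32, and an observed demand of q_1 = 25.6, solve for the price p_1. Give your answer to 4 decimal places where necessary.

The MRS is 4·q_2/q_1. Set MRS = p_1/p_2.
Rearranging, p_2·q_2 = (1/4)·p_1·q_1. Substituting into the budget gives p_1·q_1·(1 + (1/4)) = I.
Demand: q_1*(p_1,p_2,I) = 0.8·I/p_1 and q_2* = 0.2·I/p_2.
Set q_1* = 25.6 in the demand function and solve for p_1: p_1 = 1.

p_1 = 1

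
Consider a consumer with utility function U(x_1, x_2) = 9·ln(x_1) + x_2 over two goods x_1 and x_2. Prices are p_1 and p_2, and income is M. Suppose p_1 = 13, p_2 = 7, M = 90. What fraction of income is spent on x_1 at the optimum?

MU_x_1 = 9/x_1, MU_x_2 = 1. Tangency: 9/x_1 = p_1/p_2.
So x_1*(p_1,p_2) = 9·p_2/p_1, independent of income; and x_2* = (M − 9·p_2)/p_2.
At the given prices: x_1* = 9·7/13 = 4.8462, and x_2* = 3.8571.
Expenditure on x_1: 13·4.8462 = 63; share = 0.7.

share on x_1 = 0.7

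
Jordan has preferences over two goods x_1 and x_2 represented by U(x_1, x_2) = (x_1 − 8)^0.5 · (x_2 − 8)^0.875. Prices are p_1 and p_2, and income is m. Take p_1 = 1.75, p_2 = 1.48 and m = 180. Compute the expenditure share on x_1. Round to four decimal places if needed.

MRS = (4/7)·(x_2−8)/(x_1−8). Tangency with p_1/p_2 gives x_2−8 = (7/4)·(p_1/p_2)·(x_1−8).
Substituting into the budget: x_1* = 8 + 4/11·(m − 8·p_1 − 8·p_2)/p_1, and x_2* = 8 + 7/11·(…)/p_2.
Discretionary income = 180 − 8·1.75 − 8·1.48 = 154.16; x_1* = 8 + 4/11·154.16/1.75 = 40.0332; x_2* = 8 + 7/11·154.16/1.48 = 74.285.
Expenditure on x_1: 1.75·40.0332 = 70.0582; share = 0.3892.

share on x_1 = 0.3892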